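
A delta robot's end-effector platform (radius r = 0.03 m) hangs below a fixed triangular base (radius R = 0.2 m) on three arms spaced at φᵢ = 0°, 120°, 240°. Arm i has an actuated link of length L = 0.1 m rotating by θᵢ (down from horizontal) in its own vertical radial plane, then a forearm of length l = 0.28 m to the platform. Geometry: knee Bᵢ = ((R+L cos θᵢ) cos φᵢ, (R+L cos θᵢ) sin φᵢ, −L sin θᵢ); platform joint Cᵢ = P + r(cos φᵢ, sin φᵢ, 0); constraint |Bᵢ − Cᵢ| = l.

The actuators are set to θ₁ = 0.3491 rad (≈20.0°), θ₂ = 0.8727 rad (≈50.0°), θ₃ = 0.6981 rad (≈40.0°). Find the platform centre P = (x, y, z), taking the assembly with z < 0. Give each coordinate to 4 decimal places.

O1 = (0.2640·cos0.0°, 0.2640·sin0.0°, -0.0342) = (0.2640, 0.0000, -0.0342)
φ2=120.0°: virtual centre (-0.1171, 0.2029, -0.0766), radius l
φ3=240.0°: virtual centre (-0.1233, -0.2136, -0.0643), radius l
subtract pairs → two planes through P
[-0.7622 0.4058 -0.0848]·P = -0.0101;  [-0.7745 -0.4271 -0.0601]·P = -0.0059
det = 0.6399;  x = 0.0105+-0.0947z,  y = -0.0052+0.0310z
sphere 1 gives Az²+Bz+C=0 with A=1.0099, B=0.1161, C=-0.0129;  B²−4AC=0.0658;  roots -0.1845, 0.0695;  negative root z = -0.1845
x = 0.0280, y = -0.0109

(0.0280, -0.0109, -0.1845)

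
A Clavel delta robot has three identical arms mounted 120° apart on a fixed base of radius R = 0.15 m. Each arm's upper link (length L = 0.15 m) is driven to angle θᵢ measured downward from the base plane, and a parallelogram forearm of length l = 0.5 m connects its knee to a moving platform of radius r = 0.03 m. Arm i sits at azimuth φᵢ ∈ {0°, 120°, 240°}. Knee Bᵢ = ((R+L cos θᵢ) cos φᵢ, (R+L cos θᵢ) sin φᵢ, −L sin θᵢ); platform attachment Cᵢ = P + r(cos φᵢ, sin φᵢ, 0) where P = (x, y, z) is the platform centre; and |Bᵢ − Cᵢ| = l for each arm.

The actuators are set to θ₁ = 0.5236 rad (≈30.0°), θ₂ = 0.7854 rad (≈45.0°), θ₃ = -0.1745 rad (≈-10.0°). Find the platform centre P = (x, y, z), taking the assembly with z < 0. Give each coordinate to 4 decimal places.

(-0.0346, -0.1513, -0.4573)

S1 = (0.2499·cos0.0°, 0.2499·sin0.0°, -0.0750) = (0.2499, 0.0000, -0.0750)
S2 = (0.2261·cos120.0°, 0.2261·sin120.0°, -0.1061) = (-0.1130, 0.1958, -0.1061)
arm 3 at φ=240.0°: e+L cos θ3 = 0.2677;  S3 = (-0.1339, -0.2319, 0.0260)
|S₂|²−|S₁|² = -0.0057;  |S₃|²−|S₁|² = 0.0043
plane₁₂: -0.7259x+0.3916y+-0.0621z = -0.0057
det = 0.6371;  x = 0.0015+0.0790z,  y = -0.0118+0.3051z
quadratic in z: (1.0993)z²+(0.1036)z+(-0.1825)=0, √Δ=0.9019 → z ∈ {-0.4573, 0.3631}; z = -0.4573 (taking z<0)
x = -0.0346, y = -0.1513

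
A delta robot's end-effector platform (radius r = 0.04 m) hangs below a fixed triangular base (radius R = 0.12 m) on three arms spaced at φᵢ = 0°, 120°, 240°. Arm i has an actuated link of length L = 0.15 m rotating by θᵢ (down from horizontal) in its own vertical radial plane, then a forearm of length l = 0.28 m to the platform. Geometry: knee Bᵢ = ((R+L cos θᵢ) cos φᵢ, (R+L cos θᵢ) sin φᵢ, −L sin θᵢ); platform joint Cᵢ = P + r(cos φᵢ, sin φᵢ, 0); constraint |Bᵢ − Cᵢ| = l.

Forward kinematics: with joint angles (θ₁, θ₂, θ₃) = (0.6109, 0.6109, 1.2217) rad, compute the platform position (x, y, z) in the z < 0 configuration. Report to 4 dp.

(0.0482, 0.0834, -0.3040)

S1 = (0.2029·cos0.0°, 0.2029·sin0.0°, -0.0860) = (0.2029, 0.0000, -0.0860)
φ2=120.0°: virtual centre (-0.1014, 0.1757, -0.0860), radius l
arm 3 at φ=240.0°: (R−r)+L cos θ3 = 0.1313;  S3 = (-0.0657, -0.1137, -0.1410)
|S₂|²−|S₁|² = 0.0000;  |S₃|²−|S₁|² = -0.0114
[-0.6086 0.3514 0.0000]·P = 0.0000;  [-0.5370 -0.2274 -0.1098]·P = -0.0114
Cramer: x(z) = 0.0123-0.1180z;  y(z) = 0.0213-0.2043z
into |P−S₁|² = l²: 1.0557z² + 0.2083z + -0.0342 = 0;  Δ = 0.1879;  z = -0.3040 or 0.1066 → z<0 root = -0.3040
x = 0.0482, y = 0.0834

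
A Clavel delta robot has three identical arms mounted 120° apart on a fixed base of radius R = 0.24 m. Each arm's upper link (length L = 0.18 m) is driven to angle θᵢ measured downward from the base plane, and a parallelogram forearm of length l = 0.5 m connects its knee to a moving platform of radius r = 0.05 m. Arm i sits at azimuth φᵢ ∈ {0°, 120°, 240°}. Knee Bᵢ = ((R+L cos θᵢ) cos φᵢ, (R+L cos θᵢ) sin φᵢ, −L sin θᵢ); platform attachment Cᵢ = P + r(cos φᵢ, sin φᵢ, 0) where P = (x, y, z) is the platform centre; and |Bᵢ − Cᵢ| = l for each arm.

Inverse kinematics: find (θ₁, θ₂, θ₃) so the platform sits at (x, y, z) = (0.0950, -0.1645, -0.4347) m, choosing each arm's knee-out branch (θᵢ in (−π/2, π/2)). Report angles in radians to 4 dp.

θ₁ = 0.2617, θ₂ = 1.3089, θ₃ = 0.2619

φ1=0.0° → target in arm frame (0.0950, -0.1645)
  A=0.0950, B=-0.4347, C=(l²−L²−A²−y'²−z²)/(2L)=-0.0207
  √(A²+B²)=0.4450;  θ1 = -1.3556+1.6173 ≈ 0.2617
rotate P by −φ2: (-0.1900, 0.0000, -0.4347)
  A cos θ + B sin θ = C:  0.3800·cos θ + -0.4347·sin θ = -0.3215
  γ=atan2(-0.4347,0.3800)=-0.8525;  ψ=arccos(-0.5568)=2.1614;  θ2=γ+ψ≈1.3089
rotate P by −φ3: (0.0950, 0.1645, -0.4347)
  A cos θ + B sin θ = C:  0.0950·cos θ + -0.4347·sin θ = -0.0207
  θ3 = atan2(B,A) + arccos(C/0.4450) = 0.2619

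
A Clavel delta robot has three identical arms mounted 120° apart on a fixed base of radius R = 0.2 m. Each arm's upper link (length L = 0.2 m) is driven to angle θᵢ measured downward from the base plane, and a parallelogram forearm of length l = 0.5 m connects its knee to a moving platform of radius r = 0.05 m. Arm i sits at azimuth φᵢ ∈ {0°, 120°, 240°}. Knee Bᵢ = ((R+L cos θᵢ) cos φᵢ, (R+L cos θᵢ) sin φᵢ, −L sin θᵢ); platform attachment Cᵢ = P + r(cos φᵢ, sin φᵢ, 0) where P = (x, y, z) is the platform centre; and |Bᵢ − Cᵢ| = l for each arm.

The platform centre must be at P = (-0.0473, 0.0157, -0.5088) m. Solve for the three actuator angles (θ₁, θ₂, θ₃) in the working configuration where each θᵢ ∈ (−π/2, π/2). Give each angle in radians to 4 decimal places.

arm 1 (φ=0.0°): x'=-0.0473, y'=0.0157
  A=0.1973, B=-0.5088, C=(l²−L²−A²−y'²−z²)/(2L)=-0.2201
  θ1 = atan2(B,A) + arccos(C/0.5457) = 0.7851
rotate P by −φ2: (0.0372, 0.0331, -0.5088)
  A cos θ + B sin θ = C:  0.1128·cos θ + -0.5088·sin θ = -0.1567
  θ2 = atan2(B,A) + arccos(C/0.5211) = 0.5235
rotate P by −φ3: (0.0101, -0.0488, -0.5088)
  A=0.1399, B=-0.5088, C=(l²−L²−A²−y'²−z²)/(2L)=-0.1771
  √(A²+B²)=0.5277;  θ3 = -1.3024+1.9131 ≈ 0.6107

θ₁ = 0.7851, θ₂ = 0.5235, θ₃ = 0.6107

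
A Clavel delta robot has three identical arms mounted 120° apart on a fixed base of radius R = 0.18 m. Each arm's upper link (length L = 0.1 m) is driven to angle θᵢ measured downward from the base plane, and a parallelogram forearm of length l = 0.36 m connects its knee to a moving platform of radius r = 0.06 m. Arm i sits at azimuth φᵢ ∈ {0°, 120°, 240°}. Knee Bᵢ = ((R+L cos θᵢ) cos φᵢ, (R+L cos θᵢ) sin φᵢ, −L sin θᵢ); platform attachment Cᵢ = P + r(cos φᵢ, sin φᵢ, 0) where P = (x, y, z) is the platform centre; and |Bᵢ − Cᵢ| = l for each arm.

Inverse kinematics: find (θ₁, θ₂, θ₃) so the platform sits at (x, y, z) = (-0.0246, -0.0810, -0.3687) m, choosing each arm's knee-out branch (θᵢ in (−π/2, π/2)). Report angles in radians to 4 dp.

θ₁ = 0.9598, θ₂ = 1.1343, θ₃ = 0.3484

arm 1 (φ=0.0°): x'=-0.0246, y'=-0.0810
  A=0.1446, B=-0.3687, C=(l²−L²−A²−y'²−z²)/(2L)=-0.2190
  γ=atan2(-0.3687,0.1446)=-1.1970;  ψ=arccos(-0.5531)=2.1569;  θ1=γ+ψ≈0.9598
φ2=120.0° → target in arm frame (-0.0578, 0.0618)
  A=0.1778, B=-0.3687, C=(l²−L²−A²−y'²−z²)/(2L)=-0.2589
  √(A²+B²)=0.4094;  θ2 = -1.1214+2.2557 ≈ 1.1343
rotate P by −φ3: (0.0824, 0.0192, -0.3687)
  e−x'=0.0376;  (l²−L²−(e−x')²−y'²−z²)/2L = -0.0906
  θ3 = atan2(B,A) + arccos(C/0.3706) = 0.3484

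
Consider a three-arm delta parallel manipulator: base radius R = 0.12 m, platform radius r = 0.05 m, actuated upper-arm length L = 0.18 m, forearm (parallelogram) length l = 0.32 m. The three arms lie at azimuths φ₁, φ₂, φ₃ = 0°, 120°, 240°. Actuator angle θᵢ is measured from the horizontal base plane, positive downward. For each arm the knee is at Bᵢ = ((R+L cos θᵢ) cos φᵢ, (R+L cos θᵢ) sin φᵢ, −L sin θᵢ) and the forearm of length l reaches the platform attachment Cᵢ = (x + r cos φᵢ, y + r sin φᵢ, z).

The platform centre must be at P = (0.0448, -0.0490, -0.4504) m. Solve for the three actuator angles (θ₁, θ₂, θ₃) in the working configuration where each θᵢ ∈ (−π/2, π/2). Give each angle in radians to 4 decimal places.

θ₁ = 1.0473, θ₂ = 1.3962, θ₃ = 1.1346

arm 1 (φ=0.0°): x'=0.0448, y'=-0.0490
  A=0.0252, B=-0.4504, C=(l²−L²−A²−y'²−z²)/(2L)=-0.3775
  γ=atan2(-0.4504,0.0252)=-1.5149;  ψ=arccos(-0.8368)=2.5622;  θ1=γ+ψ≈1.0473
arm 2 (φ=120.0°): x'=-0.0648, y'=-0.0143
  A=0.1348, B=-0.4504, C=(l²−L²−A²−y'²−z²)/(2L)=-0.4201
  γ=atan2(-0.4504,0.1348)=-1.2799;  ψ=arccos(-0.8936)=2.6761;  θ2=γ+ψ≈1.3962
arm 3 (φ=240.0°): x'=0.0200, y'=0.0633
  A=0.0500, B=-0.4504, C=(l²−L²−A²−y'²−z²)/(2L)=-0.3871
  γ=atan2(-0.4504,0.0500)=-1.4603;  ψ=arccos(-0.8543)=2.5949;  θ3=γ+ψ≈1.1346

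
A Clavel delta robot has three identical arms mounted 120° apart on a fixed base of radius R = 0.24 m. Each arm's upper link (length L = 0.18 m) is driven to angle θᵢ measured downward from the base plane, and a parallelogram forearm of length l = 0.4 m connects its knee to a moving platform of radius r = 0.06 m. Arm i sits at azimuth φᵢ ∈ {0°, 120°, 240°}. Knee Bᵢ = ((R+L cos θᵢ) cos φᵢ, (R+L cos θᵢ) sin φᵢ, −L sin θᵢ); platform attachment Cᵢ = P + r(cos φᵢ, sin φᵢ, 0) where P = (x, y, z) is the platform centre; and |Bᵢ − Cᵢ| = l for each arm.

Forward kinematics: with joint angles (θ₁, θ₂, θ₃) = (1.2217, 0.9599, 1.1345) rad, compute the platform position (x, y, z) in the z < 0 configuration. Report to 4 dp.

(-0.0297, 0.0251, -0.4621)

arm 1 at φ=0.0°: ρ1 = 0.2416;  centre 1 = (0.2416, 0.0000, -0.1691)
φ2=120.0°: virtual centre (-0.1416, 0.2453, -0.1474), radius l
centre 3 = (0.2561·cos240.0°, 0.2561·sin240.0°, -0.1631) = (-0.1280, -0.2218, -0.1631)
eliminate P² terms by subtracting sphere 1 from 2 and 3
linear system: -0.7664x+0.4906y = 0.0150−0.0434z; -0.7392x+-0.4435y = 0.0052−0.0120z
Cramer: x(z) = -0.0131+0.0358z;  y(z) = 0.0101-0.0326z
quadratic in z: (1.0023)z²+(0.3194)z+(-0.0664)=0, √Δ=0.6069 → z ∈ {-0.4621, 0.1434}; z = -0.4621 (taking z<0)
x = -0.0297, y = 0.0251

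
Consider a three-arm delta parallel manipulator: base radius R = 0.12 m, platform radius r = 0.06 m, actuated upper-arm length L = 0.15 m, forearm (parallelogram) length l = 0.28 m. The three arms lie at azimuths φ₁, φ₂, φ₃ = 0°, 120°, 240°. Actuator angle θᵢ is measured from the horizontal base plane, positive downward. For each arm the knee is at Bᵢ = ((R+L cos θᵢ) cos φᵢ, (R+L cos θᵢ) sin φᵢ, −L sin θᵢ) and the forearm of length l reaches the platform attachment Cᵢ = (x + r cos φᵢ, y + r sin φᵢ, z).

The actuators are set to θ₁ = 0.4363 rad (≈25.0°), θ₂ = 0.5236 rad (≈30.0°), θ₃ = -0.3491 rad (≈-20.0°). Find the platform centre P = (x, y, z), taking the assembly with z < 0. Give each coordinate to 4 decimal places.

(-0.0342, -0.0771, -0.2029)

φ1=0.0°: virtual centre (0.1959, 0.0000, -0.0634), radius l
arm 2 at φ=120.0°: (R−r)+L cos θ2 = 0.1899;  centre 2 = (-0.0950, 0.1645, -0.0750)
centre 3 = (0.2010·cos240.0°, 0.2010·sin240.0°, 0.0513) = (-0.1005, -0.1740, 0.0513)
|centre ₂|²−|centre ₁|² = -0.0007;  |centre ₃|²−|centre ₁|² = 0.0006
linear system: -0.5818x+0.3289y = -0.0007−-0.0232z; -0.5928x+-0.3481y = 0.0006−0.2294z
Cramer: x(z) = 0.0001+0.1695z;  y(z) = -0.0020+0.3704z
sphere 1 gives Az²+Bz+C=0 with A=1.1659, B=0.0590, C=-0.0360;  B²−4AC=0.1715;  roots -0.2029, 0.1523;  negative root z = -0.2029
x = -0.0342, y = -0.0771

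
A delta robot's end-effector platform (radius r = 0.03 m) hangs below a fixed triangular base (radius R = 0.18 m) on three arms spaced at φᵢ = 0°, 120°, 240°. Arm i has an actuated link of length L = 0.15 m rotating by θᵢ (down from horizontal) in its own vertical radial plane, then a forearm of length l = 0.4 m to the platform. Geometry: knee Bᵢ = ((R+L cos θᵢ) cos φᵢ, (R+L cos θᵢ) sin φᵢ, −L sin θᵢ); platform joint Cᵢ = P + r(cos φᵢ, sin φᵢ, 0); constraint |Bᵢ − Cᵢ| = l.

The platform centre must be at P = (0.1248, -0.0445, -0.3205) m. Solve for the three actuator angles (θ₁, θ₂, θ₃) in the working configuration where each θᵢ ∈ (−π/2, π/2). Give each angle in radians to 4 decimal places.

φ1=0.0° → target in arm frame (0.1248, -0.0445)
  e−x'=0.0252;  (l²−L²−(e−x')²−y'²−z²)/2L = 0.1072
  γ=atan2(-0.3205,0.0252)=-1.4923;  ψ=arccos(0.3335)=1.2308;  θ1=γ+ψ≈-0.2615
rotate P by −φ2: (-0.1009, -0.0858, -0.3205)
  A=0.2509, B=-0.3205, C=(l²−L²−A²−y'²−z²)/(2L)=-0.1185
  θ2 = atan2(B,A) + arccos(C/0.4071) = 0.9597
φ3=240.0° → target in arm frame (-0.0239, 0.1303)
  A=0.1739, B=-0.3205, C=(l²−L²−A²−y'²−z²)/(2L)=-0.0414
  θ3 = atan2(B,A) + arccos(C/0.3646) = 0.6110

θ₁ = -0.2615, θ₂ = 0.9597, θ₃ = 0.6110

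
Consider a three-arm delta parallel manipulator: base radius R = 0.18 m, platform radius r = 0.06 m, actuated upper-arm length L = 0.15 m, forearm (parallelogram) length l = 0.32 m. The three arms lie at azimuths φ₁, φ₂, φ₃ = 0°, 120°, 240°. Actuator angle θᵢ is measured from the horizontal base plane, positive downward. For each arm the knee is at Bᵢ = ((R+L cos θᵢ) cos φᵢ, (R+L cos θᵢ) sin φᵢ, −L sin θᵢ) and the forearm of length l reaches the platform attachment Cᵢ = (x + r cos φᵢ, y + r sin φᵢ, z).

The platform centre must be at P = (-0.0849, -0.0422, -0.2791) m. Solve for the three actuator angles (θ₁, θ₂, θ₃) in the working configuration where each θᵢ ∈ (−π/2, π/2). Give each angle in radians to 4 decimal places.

φ1=0.0° → target in arm frame (-0.0849, -0.0422)
  e−x'=0.2049;  (l²−L²−(e−x')²−y'²−z²)/2L = -0.1392
  γ=atan2(-0.2791,0.2049)=-0.9375;  ψ=arccos(-0.4021)=1.9846;  θ1=γ+ψ≈1.0470
φ2=120.0° → target in arm frame (0.0059, 0.0946)
  e−x'=0.1141;  (l²−L²−(e−x')²−y'²−z²)/2L = -0.0666
  γ=atan2(-0.2791,0.1141)=-1.1827;  ψ=arccos(-0.2208)=1.7934;  θ2=γ+ψ≈0.6107
φ3=240.0° → target in arm frame (0.0790, -0.0524)
  A=0.0410, B=-0.2791, C=(l²−L²−A²−y'²−z²)/(2L)=-0.0081
  γ=atan2(-0.2791,0.0410)=-1.4249;  ψ=arccos(-0.0287)=1.5995;  θ3=γ+ψ≈0.1745

θ₁ = 1.0470, θ₂ = 0.6107, θ₃ = 0.1745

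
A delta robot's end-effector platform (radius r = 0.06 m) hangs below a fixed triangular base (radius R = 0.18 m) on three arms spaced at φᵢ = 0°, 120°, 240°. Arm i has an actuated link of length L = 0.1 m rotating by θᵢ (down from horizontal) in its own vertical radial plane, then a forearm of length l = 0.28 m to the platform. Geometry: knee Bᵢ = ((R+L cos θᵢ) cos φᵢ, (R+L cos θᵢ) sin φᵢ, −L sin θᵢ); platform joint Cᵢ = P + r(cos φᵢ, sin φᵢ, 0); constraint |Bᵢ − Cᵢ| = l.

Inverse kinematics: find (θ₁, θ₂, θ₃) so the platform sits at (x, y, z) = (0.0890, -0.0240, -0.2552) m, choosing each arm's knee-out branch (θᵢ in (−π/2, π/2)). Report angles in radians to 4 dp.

arm 1 (φ=0.0°): x'=0.0890, y'=-0.0240
  e−x'=0.0310;  (l²−L²−(e−x')²−y'²−z²)/2L = 0.0087
  θ1 = atan2(B,A) + arccos(C/0.2571) = 0.0871
rotate P by −φ2: (-0.0653, -0.0651, -0.2552)
  e−x'=0.1853;  (l²−L²−(e−x')²−y'²−z²)/2L = -0.1765
  γ=atan2(-0.2552,0.1853)=-0.9428;  ψ=arccos(-0.5595)=2.1646;  θ2=γ+ψ≈1.2218
rotate P by −φ3: (-0.0237, 0.0891, -0.2552)
  A=0.1437, B=-0.2552, C=(l²−L²−A²−y'²−z²)/(2L)=-0.1266
  γ=atan2(-0.2552,0.1437)=-1.0579;  ψ=arccos(-0.4322)=2.0177;  θ3=γ+ψ≈0.9598

θ₁ = 0.0871, θ₂ = 1.2218, θ₃ = 0.9598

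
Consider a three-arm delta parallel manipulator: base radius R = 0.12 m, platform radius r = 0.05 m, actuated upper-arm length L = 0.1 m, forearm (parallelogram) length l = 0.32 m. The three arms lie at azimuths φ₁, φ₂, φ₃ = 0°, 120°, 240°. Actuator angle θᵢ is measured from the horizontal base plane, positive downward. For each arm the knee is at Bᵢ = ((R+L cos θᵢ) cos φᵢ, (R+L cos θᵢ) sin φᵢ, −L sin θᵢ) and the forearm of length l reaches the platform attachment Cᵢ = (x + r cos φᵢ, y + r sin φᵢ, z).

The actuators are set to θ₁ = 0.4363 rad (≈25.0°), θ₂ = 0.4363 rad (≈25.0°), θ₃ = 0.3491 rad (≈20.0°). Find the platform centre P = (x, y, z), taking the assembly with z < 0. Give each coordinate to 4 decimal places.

(-0.0057, -0.0098, -0.3155)

arm 1 at φ=0.0°: e+L cos θ1 = 0.1606;  O1 = (0.1606, 0.0000, -0.0423)
φ2=120.0°: virtual centre (-0.0803, 0.1391, -0.0423), radius l
arm 3 at φ=240.0°: e+L cos θ3 = 0.1640;  O3 = (-0.0820, -0.1420, -0.0342)
eliminate P² terms by subtracting sphere 1 from 2 and 3
linear system: -0.4819x+0.2782y = 0.0000−0.0000z; -0.4852x+-0.2840y = 0.0005−0.0161z
Cramer: x(z) = -0.0005+0.0165z;  y(z) = -0.0008+0.0286z
quadratic in z: (1.0011)z²+(0.0792)z+(-0.0747)=0, √Δ=0.5525 → z ∈ {-0.3155, 0.2364}; z = -0.3155 (taking z<0)
x = -0.0057, y = -0.0098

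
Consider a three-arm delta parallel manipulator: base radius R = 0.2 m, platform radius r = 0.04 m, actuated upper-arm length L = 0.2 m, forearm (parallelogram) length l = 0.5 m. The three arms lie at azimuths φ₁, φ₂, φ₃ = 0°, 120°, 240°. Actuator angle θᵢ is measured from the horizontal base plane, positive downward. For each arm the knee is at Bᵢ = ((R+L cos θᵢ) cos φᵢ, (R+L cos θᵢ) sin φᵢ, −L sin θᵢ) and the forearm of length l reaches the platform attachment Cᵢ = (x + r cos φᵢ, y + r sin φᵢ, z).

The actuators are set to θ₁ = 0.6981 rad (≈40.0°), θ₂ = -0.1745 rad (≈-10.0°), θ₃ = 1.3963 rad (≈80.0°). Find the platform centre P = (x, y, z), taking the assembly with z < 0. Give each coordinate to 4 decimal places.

φ1=0.0°: virtual centre (0.3132, 0.0000, -0.1286), radius l
arm 2 at φ=120.0°: e+L cos θ2 = 0.3570;  O2 = (-0.1785, 0.3091, 0.0347)
arm 3 at φ=240.0°: e+L cos θ3 = 0.1947;  O3 = (-0.0974, -0.1686, -0.1970)
eliminate P² terms by subtracting sphere 1 from 2 and 3
linear system: -0.9834x+0.6183y = 0.0140−0.3266z; -0.8211x+-0.3373y = -0.0379−-0.1368z
det = 0.8394;  x = 0.0223+0.0304z,  y = 0.0581+-0.4798z
into |P−O₁|² = l²: 1.2311z² + 0.1836z + -0.1455 = 0;  Δ = 0.7501;  z = -0.4263 or 0.2772 → z<0 root = -0.4263
x = 0.0093, y = 0.2627

(0.0093, 0.2627, -0.4263)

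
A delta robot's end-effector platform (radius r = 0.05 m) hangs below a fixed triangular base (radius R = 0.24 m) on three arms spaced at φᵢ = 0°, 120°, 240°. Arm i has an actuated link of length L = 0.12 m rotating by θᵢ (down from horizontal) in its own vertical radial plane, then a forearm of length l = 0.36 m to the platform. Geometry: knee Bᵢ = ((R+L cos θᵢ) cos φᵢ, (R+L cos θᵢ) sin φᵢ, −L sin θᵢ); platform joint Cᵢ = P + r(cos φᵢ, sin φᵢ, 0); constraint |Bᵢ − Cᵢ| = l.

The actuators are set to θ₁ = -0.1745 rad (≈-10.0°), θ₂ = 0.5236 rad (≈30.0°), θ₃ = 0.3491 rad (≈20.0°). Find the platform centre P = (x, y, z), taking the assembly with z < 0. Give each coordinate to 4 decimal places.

arm 1 at φ=0.0°: (R−r)+L cos θ1 = 0.3082;  centre 1 = (0.3082, 0.0000, 0.0208)
φ2=120.0°: virtual centre (-0.1470, 0.2545, -0.0600), radius l
φ3=240.0°: virtual centre (-0.1514, -0.2622, -0.0410), radius l
subtract pairs → two planes through P
plane₁₂: -0.9103x+0.5091y+-0.1617z = -0.0054
det = 0.9453;  x = 0.0041+-0.1563z,  y = -0.0033+0.0380z
into |P−centre ₁|² = l²: 1.0259z² + 0.0532z + -0.0367 = 0;  Δ = 0.1534;  z = -0.2168 or 0.1650 → z<0 root = -0.2168
x = 0.0380, y = -0.0115

(0.0380, -0.0115, -0.2168)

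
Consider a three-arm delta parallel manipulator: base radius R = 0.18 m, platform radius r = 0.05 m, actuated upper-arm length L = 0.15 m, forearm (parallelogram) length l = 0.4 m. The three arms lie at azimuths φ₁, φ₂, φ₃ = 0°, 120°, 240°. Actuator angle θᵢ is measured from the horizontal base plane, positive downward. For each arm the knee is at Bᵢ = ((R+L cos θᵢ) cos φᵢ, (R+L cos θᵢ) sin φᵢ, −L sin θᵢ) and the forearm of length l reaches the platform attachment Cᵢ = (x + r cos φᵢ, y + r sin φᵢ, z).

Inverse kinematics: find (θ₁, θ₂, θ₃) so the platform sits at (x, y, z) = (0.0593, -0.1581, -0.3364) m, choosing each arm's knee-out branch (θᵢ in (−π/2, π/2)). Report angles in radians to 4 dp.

θ₁ = 0.2621, θ₂ = 1.2216, θ₃ = 0.0001

φ1=0.0° → target in arm frame (0.0593, -0.1581)
  A cos θ + B sin θ = C:  0.0707·cos θ + -0.3364·sin θ = -0.0189
  √(A²+B²)=0.3437;  θ1 = -1.3636+1.6257 ≈ 0.2621
φ2=120.0° → target in arm frame (-0.1666, 0.0277)
  A=0.2966, B=-0.3364, C=(l²−L²−A²−y'²−z²)/(2L)=-0.2146
  θ2 = atan2(B,A) + arccos(C/0.4485) = 1.2216
arm 3 (φ=240.0°): x'=0.1073, y'=0.1304
  A=0.0227, B=-0.3364, C=(l²−L²−A²−y'²−z²)/(2L)=0.0227
  √(A²+B²)=0.3372;  θ3 = -1.5033+1.5034 ≈ 0.0001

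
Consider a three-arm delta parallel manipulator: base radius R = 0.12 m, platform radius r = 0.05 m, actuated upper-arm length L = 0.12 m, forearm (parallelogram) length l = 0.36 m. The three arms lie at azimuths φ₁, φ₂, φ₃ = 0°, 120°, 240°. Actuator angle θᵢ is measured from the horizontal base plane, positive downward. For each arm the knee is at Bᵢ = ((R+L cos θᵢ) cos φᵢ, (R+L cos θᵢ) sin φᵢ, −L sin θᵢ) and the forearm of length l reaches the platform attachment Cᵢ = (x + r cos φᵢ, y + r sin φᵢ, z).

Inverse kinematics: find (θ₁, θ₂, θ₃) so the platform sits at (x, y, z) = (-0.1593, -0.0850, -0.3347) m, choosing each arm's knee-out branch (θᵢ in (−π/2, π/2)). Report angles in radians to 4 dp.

θ₁ = 1.2213, θ₂ = 0.6106, θ₃ = -0.0877

rotate P by −φ1: (-0.1593, -0.0850, -0.3347)
  A cos θ + B sin θ = C:  0.2293·cos θ + -0.3347·sin θ = -0.2359
  θ1 = atan2(B,A) + arccos(C/0.4057) = 1.2213
arm 2 (φ=120.0°): x'=0.0060, y'=0.1805
  e−x'=0.0640;  (l²−L²−(e−x')²−y'²−z²)/2L = -0.1395
  γ=atan2(-0.3347,0.0640)=-1.3820;  ψ=arccos(-0.4094)=1.9926;  θ2=γ+ψ≈0.6106
arm 3 (φ=240.0°): x'=0.1533, y'=-0.0955
  A cos θ + B sin θ = C:  -0.0833·cos θ + -0.3347·sin θ = -0.0536
  γ=atan2(-0.3347,-0.0833)=-1.8146;  ψ=arccos(-0.1555)=1.7269;  θ3=γ+ψ≈-0.0877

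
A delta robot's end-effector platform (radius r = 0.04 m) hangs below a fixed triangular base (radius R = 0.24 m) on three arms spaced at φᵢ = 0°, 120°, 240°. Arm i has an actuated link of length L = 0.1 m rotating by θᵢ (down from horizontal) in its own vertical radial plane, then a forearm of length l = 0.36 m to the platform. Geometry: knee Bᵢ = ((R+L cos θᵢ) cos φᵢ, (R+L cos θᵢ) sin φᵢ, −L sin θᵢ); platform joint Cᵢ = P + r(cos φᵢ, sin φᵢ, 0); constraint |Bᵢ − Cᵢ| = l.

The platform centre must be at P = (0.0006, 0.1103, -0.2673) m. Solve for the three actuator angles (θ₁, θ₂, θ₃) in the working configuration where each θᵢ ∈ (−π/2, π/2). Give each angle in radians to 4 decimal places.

θ₁ = 0.6976, θ₂ = -0.2617, θ₃ = 1.3958

rotate P by −φ1: (0.0006, 0.1103, -0.2673)
  A=0.1994, B=-0.2673, C=(l²−L²−A²−y'²−z²)/(2L)=-0.0189
  √(A²+B²)=0.3335;  θ1 = -0.9299+1.6274 ≈ 0.6976
arm 2 (φ=120.0°): x'=0.0952, y'=-0.0557
  A=0.1048, B=-0.2673, C=(l²−L²−A²−y'²−z²)/(2L)=0.1704
  γ=atan2(-0.2673,0.1048)=-1.1972;  ψ=arccos(0.5934)=0.9355;  θ2=γ+ψ≈-0.2617
arm 3 (φ=240.0°): x'=-0.0958, y'=-0.0546
  e−x'=0.2958;  (l²−L²−(e−x')²−y'²−z²)/2L = -0.2117
  θ3 = atan2(B,A) + arccos(C/0.3987) = 1.3958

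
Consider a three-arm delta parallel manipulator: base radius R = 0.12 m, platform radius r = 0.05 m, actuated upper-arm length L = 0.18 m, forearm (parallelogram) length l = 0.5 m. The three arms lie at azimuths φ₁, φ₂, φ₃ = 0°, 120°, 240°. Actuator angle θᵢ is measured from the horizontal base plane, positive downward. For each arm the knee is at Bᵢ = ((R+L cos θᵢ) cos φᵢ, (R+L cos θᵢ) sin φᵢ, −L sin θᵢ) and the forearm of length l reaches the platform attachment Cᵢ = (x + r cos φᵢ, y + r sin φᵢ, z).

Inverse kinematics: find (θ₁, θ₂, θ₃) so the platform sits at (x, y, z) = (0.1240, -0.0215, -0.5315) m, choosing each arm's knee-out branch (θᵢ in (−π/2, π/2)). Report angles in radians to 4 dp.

φ1=0.0° → target in arm frame (0.1240, -0.0215)
  A=-0.0540, B=-0.5315, C=(l²−L²−A²−y'²−z²)/(2L)=-0.1896
  θ1 = atan2(B,A) + arccos(C/0.5342) = 0.2616
φ2=120.0° → target in arm frame (-0.0806, -0.0966)
  A=0.1506, B=-0.5315, C=(l²−L²−A²−y'²−z²)/(2L)=-0.2692
  √(A²+B²)=0.5524;  θ2 = -1.2947+2.0798 ≈ 0.7852
φ3=240.0° → target in arm frame (-0.0434, 0.1181)
  e−x'=0.1134;  (l²−L²−(e−x')²−y'²−z²)/2L = -0.2547
  γ=atan2(-0.5315,0.1134)=-1.3606;  ψ=arccos(-0.4687)=2.0586;  θ3=γ+ψ≈0.6980

θ₁ = 0.2616, θ₂ = 0.7852, θ₃ = 0.6980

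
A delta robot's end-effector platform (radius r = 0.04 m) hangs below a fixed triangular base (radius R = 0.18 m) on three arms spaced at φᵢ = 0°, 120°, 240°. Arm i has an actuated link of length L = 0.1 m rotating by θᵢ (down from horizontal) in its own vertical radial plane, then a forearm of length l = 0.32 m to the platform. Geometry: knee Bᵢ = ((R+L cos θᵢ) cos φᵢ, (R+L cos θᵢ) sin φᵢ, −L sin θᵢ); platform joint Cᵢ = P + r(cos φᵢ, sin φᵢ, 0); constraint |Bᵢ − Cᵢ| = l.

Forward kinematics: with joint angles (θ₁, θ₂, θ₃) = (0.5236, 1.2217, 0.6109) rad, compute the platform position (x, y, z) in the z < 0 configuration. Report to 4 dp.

centre 1 = (0.2266·cos0.0°, 0.2266·sin0.0°, -0.0500) = (0.2266, 0.0000, -0.0500)
arm 2 at φ=120.0°: (R−r)+L cos θ2 = 0.1742;  centre 2 = (-0.0871, 0.1509, -0.0940)
arm 3 at φ=240.0°: (R−r)+L cos θ3 = 0.2219;  centre 3 = (-0.1110, -0.1922, -0.0574)
eliminate P² terms by subtracting sphere 1 from 2 and 3
[-0.6274 0.3017 -0.0879]·P = -0.0147;  [-0.6751 -0.3844 -0.0147]·P = -0.0013
Cramer: x(z) = 0.0136-0.0860z;  y(z) = -0.0204+0.1127z
quadratic in z: (1.0201)z²+(0.1320)z+(-0.0541)=0, √Δ=0.4880 → z ∈ {-0.3039, 0.1745}; z = -0.3039 (taking z<0)
x = 0.0397, y = -0.0547

(0.0397, -0.0547, -0.3039)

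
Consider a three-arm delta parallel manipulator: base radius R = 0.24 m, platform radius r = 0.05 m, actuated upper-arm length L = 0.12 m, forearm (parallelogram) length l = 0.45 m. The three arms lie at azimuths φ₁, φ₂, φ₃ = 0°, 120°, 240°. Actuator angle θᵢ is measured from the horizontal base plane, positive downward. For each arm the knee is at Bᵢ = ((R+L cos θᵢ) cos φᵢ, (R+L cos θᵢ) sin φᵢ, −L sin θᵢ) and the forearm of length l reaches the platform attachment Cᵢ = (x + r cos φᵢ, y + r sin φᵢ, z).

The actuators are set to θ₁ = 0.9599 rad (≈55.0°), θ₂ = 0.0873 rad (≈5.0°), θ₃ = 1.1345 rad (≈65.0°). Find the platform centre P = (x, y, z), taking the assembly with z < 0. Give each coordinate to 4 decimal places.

(-0.0401, 0.1104, -0.4160)

centre 1 = (0.2588·cos0.0°, 0.2588·sin0.0°, -0.0983) = (0.2588, 0.0000, -0.0983)
φ2=120.0°: virtual centre (-0.1548, 0.2681, -0.0105), radius l
arm 3 at φ=240.0°: e+L cos θ3 = 0.2407;  centre 3 = (-0.1204, -0.2085, -0.1088)
eliminate P² terms by subtracting sphere 1 from 2 and 3
plane₁₂: -0.8272x+0.5361y+0.1757z = 0.0193
Cramer: x(z) = -0.0058+0.0825z;  y(z) = 0.0270-0.2003z
into |P−centre ₁|² = l²: 1.0469z² + 0.1421z + -0.1221 = 0;  Δ = 0.5315;  z = -0.4160 or 0.2803 → z<0 root = -0.4160
x = -0.0401, y = 0.1104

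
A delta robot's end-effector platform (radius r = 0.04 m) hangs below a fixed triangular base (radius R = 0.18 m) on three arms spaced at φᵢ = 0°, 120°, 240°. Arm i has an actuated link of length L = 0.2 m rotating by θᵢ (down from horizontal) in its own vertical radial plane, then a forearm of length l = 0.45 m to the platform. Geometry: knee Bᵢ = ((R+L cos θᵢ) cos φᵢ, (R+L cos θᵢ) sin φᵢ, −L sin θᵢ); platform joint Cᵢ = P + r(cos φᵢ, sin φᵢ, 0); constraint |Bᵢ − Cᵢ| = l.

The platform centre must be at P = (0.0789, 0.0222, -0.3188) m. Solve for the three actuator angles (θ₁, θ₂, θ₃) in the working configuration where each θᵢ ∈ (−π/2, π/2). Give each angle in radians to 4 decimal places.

φ1=0.0° → target in arm frame (0.0789, 0.0222)
  e−x'=0.0611;  (l²−L²−(e−x')²−y'²−z²)/2L = 0.1416
  θ1 = atan2(B,A) + arccos(C/0.3246) = -0.2620
arm 2 (φ=120.0°): x'=-0.0202, y'=-0.0794
  A cos θ + B sin θ = C:  0.1602·cos θ + -0.3188·sin θ = 0.0722
  √(A²+B²)=0.3568;  θ2 = -1.1051+1.3670 ≈ 0.2619
φ3=240.0° → target in arm frame (-0.0587, 0.0572)
  A=0.1987, B=-0.3188, C=(l²−L²−A²−y'²−z²)/(2L)=0.0453
  √(A²+B²)=0.3756;  θ3 = -1.0135+1.4499 ≈ 0.4364

θ₁ = -0.2620, θ₂ = 0.2619, θ₃ = 0.4364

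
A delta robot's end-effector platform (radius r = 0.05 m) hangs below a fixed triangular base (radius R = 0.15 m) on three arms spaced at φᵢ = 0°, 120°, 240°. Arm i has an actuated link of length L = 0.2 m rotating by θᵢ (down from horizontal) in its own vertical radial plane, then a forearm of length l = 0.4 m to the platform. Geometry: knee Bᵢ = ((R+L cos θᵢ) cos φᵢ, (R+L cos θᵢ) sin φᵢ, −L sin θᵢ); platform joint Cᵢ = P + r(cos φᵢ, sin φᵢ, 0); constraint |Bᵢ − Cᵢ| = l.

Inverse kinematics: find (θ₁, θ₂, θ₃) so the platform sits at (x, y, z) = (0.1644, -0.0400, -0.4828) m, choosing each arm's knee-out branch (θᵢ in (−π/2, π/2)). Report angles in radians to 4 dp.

arm 1 (φ=0.0°): x'=0.1644, y'=-0.0400
  A cos θ + B sin θ = C:  -0.0644·cos θ + -0.4828·sin θ = -0.2971
  γ=atan2(-0.4828,-0.0644)=-1.7034;  ψ=arccos(-0.6100)=2.2268;  θ1=γ+ψ≈0.5234
arm 2 (φ=120.0°): x'=-0.1168, y'=-0.1224
  A=0.2168, B=-0.4828, C=(l²−L²−A²−y'²−z²)/(2L)=-0.4377
  γ=atan2(-0.4828,0.2168)=-1.1487;  ψ=arccos(-0.8271)=2.5446;  θ2=γ+ψ≈1.3960
rotate P by −φ3: (-0.0476, 0.1624, -0.4828)
  A cos θ + B sin θ = C:  0.1476·cos θ + -0.4828·sin θ = -0.4031
  γ=atan2(-0.4828,0.1476)=-1.2742;  ψ=arccos(-0.7984)=2.4955;  θ3=γ+ψ≈1.2213

θ₁ = 0.5234, θ₂ = 1.3960, θ₃ = 1.2213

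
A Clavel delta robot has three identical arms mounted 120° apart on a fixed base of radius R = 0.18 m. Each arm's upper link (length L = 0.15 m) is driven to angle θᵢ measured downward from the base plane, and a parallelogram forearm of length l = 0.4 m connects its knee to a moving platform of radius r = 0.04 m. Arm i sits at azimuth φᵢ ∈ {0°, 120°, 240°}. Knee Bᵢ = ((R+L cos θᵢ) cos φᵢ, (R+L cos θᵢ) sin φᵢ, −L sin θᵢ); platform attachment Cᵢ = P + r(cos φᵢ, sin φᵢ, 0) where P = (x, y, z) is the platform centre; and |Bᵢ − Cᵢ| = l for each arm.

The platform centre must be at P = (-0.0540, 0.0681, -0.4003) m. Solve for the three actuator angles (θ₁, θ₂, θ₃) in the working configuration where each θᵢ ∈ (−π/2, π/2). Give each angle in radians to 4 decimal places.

θ₁ = 0.9601, θ₂ = 0.3489, θ₃ = 0.8728

arm 1 (φ=0.0°): x'=-0.0540, y'=0.0681
  A=0.1940, B=-0.4003, C=(l²−L²−A²−y'²−z²)/(2L)=-0.2167
  θ1 = atan2(B,A) + arccos(C/0.4448) = 0.9601
arm 2 (φ=120.0°): x'=0.0860, y'=0.0127
  e−x'=0.0540;  (l²−L²−(e−x')²−y'²−z²)/2L = -0.0861
  θ2 = atan2(B,A) + arccos(C/0.4039) = 0.3489
rotate P by −φ3: (-0.0320, -0.0808, -0.4003)
  e−x'=0.1720;  (l²−L²−(e−x')²−y'²−z²)/2L = -0.1962
  θ3 = atan2(B,A) + arccos(C/0.4357) = 0.8728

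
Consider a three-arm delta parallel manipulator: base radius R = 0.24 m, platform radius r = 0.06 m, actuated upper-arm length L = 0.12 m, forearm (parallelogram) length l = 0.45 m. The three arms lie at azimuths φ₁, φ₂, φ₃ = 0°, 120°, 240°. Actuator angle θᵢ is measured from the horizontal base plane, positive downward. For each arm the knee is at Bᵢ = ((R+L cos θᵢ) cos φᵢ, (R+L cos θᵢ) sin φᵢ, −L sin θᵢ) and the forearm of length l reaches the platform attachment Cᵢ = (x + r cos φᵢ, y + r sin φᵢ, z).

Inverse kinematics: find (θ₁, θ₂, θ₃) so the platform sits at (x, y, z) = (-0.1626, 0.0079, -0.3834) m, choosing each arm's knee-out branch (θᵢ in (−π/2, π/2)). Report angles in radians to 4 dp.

rotate P by −φ1: (-0.1626, 0.0079, -0.3834)
  e−x'=0.3426;  (l²−L²−(e−x')²−y'²−z²)/2L = -0.3181
  √(A²+B²)=0.5142;  θ1 = -0.8415+2.2377 ≈ 1.3962
rotate P by −φ2: (0.0881, 0.1369, -0.3834)
  A=0.0919, B=-0.3834, C=(l²−L²−A²−y'²−z²)/(2L)=0.0581
  √(A²+B²)=0.3943;  θ2 = -1.3356+1.4230 ≈ 0.0874
φ3=240.0° → target in arm frame (0.0745, -0.1448)
  A=0.1055, B=-0.3834, C=(l²−L²−A²−y'²−z²)/(2L)=0.0375
  γ=atan2(-0.3834,0.1055)=-1.3022;  ψ=arccos(0.0944)=1.4763;  θ3=γ+ψ≈0.1741

θ₁ = 1.3962, θ₂ = 0.0874, θ₃ = 0.1741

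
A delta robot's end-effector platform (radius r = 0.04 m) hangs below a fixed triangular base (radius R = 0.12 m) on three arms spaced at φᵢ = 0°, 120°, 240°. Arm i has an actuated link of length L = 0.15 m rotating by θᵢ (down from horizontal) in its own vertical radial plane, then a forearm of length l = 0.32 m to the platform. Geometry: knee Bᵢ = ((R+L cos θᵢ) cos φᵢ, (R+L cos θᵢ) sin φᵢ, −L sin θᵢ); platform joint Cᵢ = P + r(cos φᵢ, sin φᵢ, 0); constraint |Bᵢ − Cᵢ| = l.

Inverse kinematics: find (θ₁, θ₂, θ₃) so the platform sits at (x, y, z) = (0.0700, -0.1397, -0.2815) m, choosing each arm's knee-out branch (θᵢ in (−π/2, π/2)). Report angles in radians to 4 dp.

θ₁ = 0.2618, θ₂ = 1.2214, θ₃ = 0.1742

φ1=0.0° → target in arm frame (0.0700, -0.1397)
  A=0.0100, B=-0.2815, C=(l²−L²−A²−y'²−z²)/(2L)=-0.0632
  θ1 = atan2(B,A) + arccos(C/0.2817) = 0.2618
arm 2 (φ=120.0°): x'=-0.1560, y'=0.0092
  A=0.2360, B=-0.2815, C=(l²−L²−A²−y'²−z²)/(2L)=-0.1837
  γ=atan2(-0.2815,0.2360)=-0.8731;  ψ=arccos(-0.5001)=2.0946;  θ2=γ+ψ≈1.2214
φ3=240.0° → target in arm frame (0.0860, 0.1305)
  e−x'=-0.0060;  (l²−L²−(e−x')²−y'²−z²)/2L = -0.0547
  √(A²+B²)=0.2816;  θ3 = -1.5920+1.7662 ≈ 0.1742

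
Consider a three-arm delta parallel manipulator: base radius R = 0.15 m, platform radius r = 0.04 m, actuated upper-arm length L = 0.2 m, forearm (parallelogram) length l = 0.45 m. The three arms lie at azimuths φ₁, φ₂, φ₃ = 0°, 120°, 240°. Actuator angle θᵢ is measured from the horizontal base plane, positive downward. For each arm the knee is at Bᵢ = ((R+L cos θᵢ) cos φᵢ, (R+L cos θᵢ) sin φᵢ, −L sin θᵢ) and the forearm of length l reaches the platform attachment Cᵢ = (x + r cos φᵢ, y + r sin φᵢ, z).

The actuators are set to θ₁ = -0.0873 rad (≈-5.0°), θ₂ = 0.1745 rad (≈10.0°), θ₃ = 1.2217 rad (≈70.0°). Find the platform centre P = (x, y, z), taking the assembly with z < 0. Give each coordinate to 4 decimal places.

(0.1485, 0.1872, -0.3589)

φ1=0.0°: virtual centre (0.3092, 0.0000, 0.0174), radius l
S2 = (0.3070·cos120.0°, 0.3070·sin120.0°, -0.0347) = (-0.1535, 0.2658, -0.0347)
S3 = (0.1784·cos240.0°, 0.1784·sin240.0°, -0.1879) = (-0.0892, -0.1545, -0.1879)
subtract pairs → two planes through P
[-0.9254 0.5317 -0.1043]·P = -0.0005;  [-0.7969 -0.3090 -0.4107]·P = -0.0288
det = 0.7097;  x = 0.0218+-0.3532z,  y = 0.0370+-0.4185z
into |P−S₁|² = l²: 1.2999z² + 0.1372z + -0.1182 = 0;  Δ = 0.6334;  z = -0.3589 or 0.2534 → z<0 root = -0.3589
x = 0.1485, y = 0.1872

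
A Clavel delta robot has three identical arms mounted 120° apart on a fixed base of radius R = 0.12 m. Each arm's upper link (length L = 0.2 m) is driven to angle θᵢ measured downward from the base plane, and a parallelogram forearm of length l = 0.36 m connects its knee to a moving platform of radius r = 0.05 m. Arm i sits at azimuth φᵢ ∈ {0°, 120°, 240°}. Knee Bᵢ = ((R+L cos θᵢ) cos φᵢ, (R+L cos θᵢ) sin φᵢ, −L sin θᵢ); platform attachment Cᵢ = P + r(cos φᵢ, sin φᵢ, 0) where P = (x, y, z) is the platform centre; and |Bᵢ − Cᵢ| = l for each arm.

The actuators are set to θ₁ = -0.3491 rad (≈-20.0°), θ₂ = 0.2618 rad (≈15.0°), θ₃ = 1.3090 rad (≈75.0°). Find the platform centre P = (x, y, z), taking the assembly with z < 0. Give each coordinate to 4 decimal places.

arm 1 at φ=0.0°: ρ1 = 0.2579;  S1 = (0.2579, 0.0000, 0.0684)
S2 = (0.2632·cos120.0°, 0.2632·sin120.0°, -0.0518) = (-0.1316, 0.2279, -0.0518)
S3 = (0.1218·cos240.0°, 0.1218·sin240.0°, -0.1932) = (-0.0609, -0.1055, -0.1932)
|S₂|²−|S₁|² = 0.0007;  |S₃|²−|S₁|² = -0.0191
[-0.7791 0.4559 -0.2403]·P = 0.0007;  [-0.6376 -0.2109 -0.5232]·P = -0.0191
Cramer: x(z) = 0.0188-0.6356z;  y(z) = 0.0337-0.5590z
quadratic in z: (1.7165)z²+(0.1296)z+(-0.0666)=0, √Δ=0.6884 → z ∈ {-0.2383, 0.1628}; z = -0.2383 (taking z<0)
x = 0.1702, y = 0.1669

(0.1702, 0.1669, -0.2383)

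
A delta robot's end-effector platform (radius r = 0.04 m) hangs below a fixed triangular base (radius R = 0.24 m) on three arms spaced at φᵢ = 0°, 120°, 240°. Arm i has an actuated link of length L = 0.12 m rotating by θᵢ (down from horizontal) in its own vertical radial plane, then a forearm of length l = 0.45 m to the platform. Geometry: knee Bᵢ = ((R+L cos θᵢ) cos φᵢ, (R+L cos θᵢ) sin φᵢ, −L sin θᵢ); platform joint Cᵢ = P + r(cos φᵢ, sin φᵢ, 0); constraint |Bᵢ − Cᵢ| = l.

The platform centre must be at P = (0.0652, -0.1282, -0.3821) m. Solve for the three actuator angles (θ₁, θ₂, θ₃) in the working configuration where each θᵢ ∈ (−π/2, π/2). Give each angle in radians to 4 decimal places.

θ₁ = 0.2620, θ₂ = 1.3967, θ₃ = 0.1748

φ1=0.0° → target in arm frame (0.0652, -0.1282)
  e−x'=0.1348;  (l²−L²−(e−x')²−y'²−z²)/2L = 0.0312
  √(A²+B²)=0.4052;  θ1 = -1.2316+1.4937 ≈ 0.2620
arm 2 (φ=120.0°): x'=-0.1436, y'=0.0076
  A=0.3436, B=-0.3821, C=(l²−L²−A²−y'²−z²)/(2L)=-0.3168
  θ2 = atan2(B,A) + arccos(C/0.5139) = 1.3967
arm 3 (φ=240.0°): x'=0.0784, y'=0.1206
  A cos θ + B sin θ = C:  0.1216·cos θ + -0.3821·sin θ = 0.0533
  √(A²+B²)=0.4010;  θ3 = -1.2627+1.4376 ≈ 0.1748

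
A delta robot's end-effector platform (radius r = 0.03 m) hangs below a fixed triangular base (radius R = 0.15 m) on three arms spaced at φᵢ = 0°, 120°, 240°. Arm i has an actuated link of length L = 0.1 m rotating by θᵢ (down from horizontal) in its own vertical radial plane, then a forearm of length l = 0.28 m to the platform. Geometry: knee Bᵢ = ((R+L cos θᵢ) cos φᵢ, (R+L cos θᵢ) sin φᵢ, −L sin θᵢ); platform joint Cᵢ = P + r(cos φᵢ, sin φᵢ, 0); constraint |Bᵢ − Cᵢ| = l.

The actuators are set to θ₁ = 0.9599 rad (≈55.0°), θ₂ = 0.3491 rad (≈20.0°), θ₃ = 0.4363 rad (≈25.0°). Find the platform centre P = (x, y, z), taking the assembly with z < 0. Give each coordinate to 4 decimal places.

φ1=0.0°: virtual centre (0.1774, 0.0000, -0.0819), radius l
O2 = (0.2140·cos120.0°, 0.2140·sin120.0°, -0.0342) = (-0.1070, 0.1853, -0.0342)
φ3=240.0°: virtual centre (-0.1053, -0.1824, -0.0423), radius l
subtract pairs → two planes through P
linear system: -0.5687x+0.3706y = 0.0088−0.0954z; -0.5654x+-0.3648y = 0.0080−0.0793z
det = 0.4170;  x = -0.0148+0.1540z,  y = 0.0010+-0.0212z
quadratic in z: (1.0242)z²+(0.1046)z+(-0.0348)=0, √Δ=0.3916 → z ∈ {-0.2423, 0.1401}; z = -0.2423 (taking z<0)
x = -0.0521, y = 0.0062

(-0.0521, 0.0062, -0.2423)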